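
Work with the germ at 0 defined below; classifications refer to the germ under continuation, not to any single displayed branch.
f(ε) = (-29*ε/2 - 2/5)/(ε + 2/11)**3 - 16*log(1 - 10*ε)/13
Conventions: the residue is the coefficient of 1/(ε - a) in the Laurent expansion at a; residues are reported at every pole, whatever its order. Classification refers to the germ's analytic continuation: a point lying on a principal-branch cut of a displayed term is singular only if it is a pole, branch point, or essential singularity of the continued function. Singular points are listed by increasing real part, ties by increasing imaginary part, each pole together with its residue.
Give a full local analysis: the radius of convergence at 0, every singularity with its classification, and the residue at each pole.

Radius of convergence at 0: 1/10.
At -2/11: a pole of order 3; residue 0.
At 1/10: a logarithmic branch point.

Denominator factor (ε + 2/11)^3: pole of order 3 at -2/11, modulus 2/11.
Branch term (-16/13)*log(1 - ε/(1/10)): its argument vanishes at ε = 1/10, a logarithmic branch point, modulus 1/10.
The radius of convergence is the smallest modulus among the singular points: 1/10.
The branch term is analytic at -2/11 and contributes nothing to the residue; only the rational part matters.
At the order-3 pole -2/11 set g(ε) = (ε - (-2/11))^3*(rational part) = -29*ε/2 - 2/5.
Order-3 pole: residue = g''(a)/2; g''(-2/11) = 0, so the residue is 0.
List the singular points by increasing real part (a conjugate pair: the negative imaginary part first).


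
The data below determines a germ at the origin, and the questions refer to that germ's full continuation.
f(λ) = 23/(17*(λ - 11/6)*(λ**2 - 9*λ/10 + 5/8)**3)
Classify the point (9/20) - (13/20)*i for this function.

The point is a pole of order 3.

The denominator factor λ**2 - 9*λ/10 + 5/8 vanishes at (9/20) - (13/20)*i and appears to the power 3; the numerator there equals 23/17, nonzero, and no other factor vanishes.
Hence a pole whose order is the multiplicity, 3.


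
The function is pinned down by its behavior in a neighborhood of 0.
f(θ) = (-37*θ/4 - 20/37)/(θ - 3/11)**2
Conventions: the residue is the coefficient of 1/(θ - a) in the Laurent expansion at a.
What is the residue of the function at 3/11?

The residue is -37/4.

At the order-2 pole 3/11 set g(θ) = (θ - (3/11))^2*f(θ) = -37*θ/4 - 20/37.
Order-2 pole: residue = g'(a); g'(3/11) = -37/4, so the residue is -37/4.


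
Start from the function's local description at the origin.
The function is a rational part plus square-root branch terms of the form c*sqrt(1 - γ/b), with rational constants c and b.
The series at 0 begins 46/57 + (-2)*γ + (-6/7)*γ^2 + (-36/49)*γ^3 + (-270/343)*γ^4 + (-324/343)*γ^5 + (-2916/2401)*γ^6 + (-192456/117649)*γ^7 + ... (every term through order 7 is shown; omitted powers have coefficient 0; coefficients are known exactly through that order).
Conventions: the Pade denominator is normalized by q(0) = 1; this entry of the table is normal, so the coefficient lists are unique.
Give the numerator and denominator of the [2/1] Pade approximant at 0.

Taylor coefficients needed (read off): a_0 = 46/57, a_1 = -2, a_2 = -6/7, a_3 = -36/49.
Write the denominator as Q(γ) = 1 + q1*γ. Requiring Q*f - P = O(γ^4) with deg P <= 2 kills the coefficients of γ^3..γ^3 in Q*f:
  γ^3: a_3 + q1*a_2 = 0, i.e. -36/49 + (-6/7)*q1 = 0.
Solving this linear system: q1 = -6/7.
The numerator is Q*f truncated at degree 2: P0 = a_0 = 46/57; P1 = a_1 + q1*a_0 = -358/133; P2 = a_2 + q1*a_1 = 6/7.

The Pade approximant has numerator coefficients [46/57, -358/133, 6/7]; denominator coefficients [1, -6/7].


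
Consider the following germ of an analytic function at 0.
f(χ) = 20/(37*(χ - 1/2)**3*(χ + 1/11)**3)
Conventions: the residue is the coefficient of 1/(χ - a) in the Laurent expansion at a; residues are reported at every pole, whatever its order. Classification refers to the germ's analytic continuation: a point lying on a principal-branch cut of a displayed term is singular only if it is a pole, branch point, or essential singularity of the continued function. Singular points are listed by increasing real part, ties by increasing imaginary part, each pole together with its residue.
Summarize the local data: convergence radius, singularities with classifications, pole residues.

Denominator factor (χ + 1/11)^3: pole of order 3 at -1/11, modulus 1/11.
Denominator factor (χ - 1/2)^3: pole of order 3 at 1/2, modulus 1/2.
The radius of convergence is the smallest modulus among the singular points: 1/11.
At the order-3 pole -1/11 set g(χ) = (χ - (-1/11))^3*f(χ) = 20/(37*(χ - 1/2)**3).
Order-3 pole: residue = g''(a)/2; g''(-1/11) = -1236871680/13737841, so the residue is -618435840/13737841.
At the order-3 pole 1/2 set g(χ) = (χ - (1/2))^3*f(χ) = 20/(37*(χ + 1/11)**3).
Order-3 pole: residue = g''(a)/2; g''(1/2) = 1236871680/13737841, so the residue is 618435840/13737841.
List the singular points by increasing real part (a conjugate pair: the negative imaginary part first).

Radius of convergence at 0: 1/11.
At -1/11: a pole of order 3; residue -618435840/13737841.
At 1/2: a pole of order 3; residue 618435840/13737841.


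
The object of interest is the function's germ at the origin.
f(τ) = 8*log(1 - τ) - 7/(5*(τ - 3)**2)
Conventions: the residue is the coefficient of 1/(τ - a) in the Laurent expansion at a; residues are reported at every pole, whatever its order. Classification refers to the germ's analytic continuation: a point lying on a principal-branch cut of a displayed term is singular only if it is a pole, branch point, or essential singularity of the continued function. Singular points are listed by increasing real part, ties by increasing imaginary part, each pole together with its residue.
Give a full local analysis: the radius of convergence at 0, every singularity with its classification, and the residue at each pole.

Radius of convergence at 0: 1.
At 1: a logarithmic branch point.
At 3: a pole of order 2; residue 0.

Denominator factor (τ - 3)^2: pole of order 2 at 3, modulus 3.
Branch term (8)*log(1 - τ/(1)): its argument vanishes at τ = 1, a logarithmic branch point, modulus 1.
The radius of convergence is the smallest modulus among the singular points: 1.
The branch term is analytic at 3 and contributes nothing to the residue; only the rational part matters.
At the order-2 pole 3 set g(τ) = (τ - (3))^2*(rational part) = -7/5.
Order-2 pole: residue = g'(a); g'(3) = 0, so the residue is 0.
List the singular points by increasing real part (a conjugate pair: the negative imaginary part first).


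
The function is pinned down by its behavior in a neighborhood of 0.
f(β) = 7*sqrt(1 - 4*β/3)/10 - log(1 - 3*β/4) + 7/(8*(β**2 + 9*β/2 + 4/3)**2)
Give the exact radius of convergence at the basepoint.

Denominator factor (β**2 + 9*β/2 + 4/3)^2: discriminant 179/12, real irrational roots -9/4 + (1/12)*sqrt(537) and -9/4 - (1/12)*sqrt(537); poles of order 2, moduli 9/4 - (1/12)*sqrt(537) and 9/4 + (1/12)*sqrt(537).
Branch term (-1)*log(1 - β/(4/3)): its argument vanishes at β = 4/3, a logarithmic branch point, modulus 4/3.
Branch term (7/10)*sqrt(1 - β/(3/4)): its argument vanishes at β = 3/4, a square-root branch point, modulus 3/4.
The radius of convergence is the smallest modulus among the singular points: 9/4 - (1/12)*sqrt(537).

The radius of convergence is 9/4 - (1/12)*sqrt(537).


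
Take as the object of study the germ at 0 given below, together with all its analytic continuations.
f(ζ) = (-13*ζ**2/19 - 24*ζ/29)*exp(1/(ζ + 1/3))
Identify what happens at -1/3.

The point is an essential singularity.

The exponent 1/(ζ - (-1/3)) has a pole at -1/3, so exp(1/(ζ - (-1/3))) takes every nonzero value near it: an essential singularity (not a pole of any order).


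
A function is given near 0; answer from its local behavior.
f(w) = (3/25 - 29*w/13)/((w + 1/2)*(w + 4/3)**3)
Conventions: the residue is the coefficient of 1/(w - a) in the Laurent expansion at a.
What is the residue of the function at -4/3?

The residue is -86724/40625.

At the order-3 pole -4/3 set g(w) = (w - (-4/3))^3*f(w) = (3/25 - 29*w/13)/(w + 1/2).
Order-3 pole: residue = g''(a)/2; g''(-4/3) = -173448/40625, so the residue is -86724/40625.


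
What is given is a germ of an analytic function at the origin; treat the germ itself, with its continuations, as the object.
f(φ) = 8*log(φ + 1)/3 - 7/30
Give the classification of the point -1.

The point is a logarithmic branch point.

The term (8/3)*log(1 - φ/(-1)) has argument 1 - -1/(-1) = 0 at -1: a logarithmic (infinitely-sheeted) branch point; the remaining terms are analytic or single-valued there.


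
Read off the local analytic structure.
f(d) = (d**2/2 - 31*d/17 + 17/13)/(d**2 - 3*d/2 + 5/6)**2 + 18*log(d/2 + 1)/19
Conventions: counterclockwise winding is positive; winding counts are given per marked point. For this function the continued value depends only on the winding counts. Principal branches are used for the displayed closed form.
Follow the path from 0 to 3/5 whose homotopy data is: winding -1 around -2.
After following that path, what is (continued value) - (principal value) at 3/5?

Continued minus principal equals -(36/19)*pi*i.

The rational part is single-valued and drops out of the difference; each branch term changes only by its own monodromy.
(18/19)*log(1 - d/(-2)): each positive loop around -2 adds 2*pi*i to the log, so winding -1 contributes (18/19)*(-1)*2*pi*i = -(36/19)*pi*i.
Summing the contributions at d = 3/5 gives -(36/19)*pi*i.


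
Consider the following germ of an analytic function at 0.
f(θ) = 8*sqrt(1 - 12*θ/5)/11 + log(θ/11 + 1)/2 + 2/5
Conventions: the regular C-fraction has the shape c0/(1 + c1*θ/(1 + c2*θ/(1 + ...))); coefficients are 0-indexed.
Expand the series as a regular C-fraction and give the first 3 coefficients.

Taylor coefficients (expand at 0): a_0 = 62/55, a_1 = -91/110, a_2 = -6361/12100.
c0 = a_0 = 62/55. Peel one level at a time: if S = 1 + c*θ/S' with S'(0) = 1, then c is the θ-coefficient of S and S' = c*θ/(S - 1).
S_1 = c0/f = 1 + (91/124)*θ + (849837/845680)*θ^2 + ...; c1 = 91/124.
S_2 = c1*θ/(S_1 - 1) = 1 + (-849837/620620)*θ + ...; c2 = -849837/620620.

The regular C-fraction coefficients are [62/55, 91/124, -849837/620620].


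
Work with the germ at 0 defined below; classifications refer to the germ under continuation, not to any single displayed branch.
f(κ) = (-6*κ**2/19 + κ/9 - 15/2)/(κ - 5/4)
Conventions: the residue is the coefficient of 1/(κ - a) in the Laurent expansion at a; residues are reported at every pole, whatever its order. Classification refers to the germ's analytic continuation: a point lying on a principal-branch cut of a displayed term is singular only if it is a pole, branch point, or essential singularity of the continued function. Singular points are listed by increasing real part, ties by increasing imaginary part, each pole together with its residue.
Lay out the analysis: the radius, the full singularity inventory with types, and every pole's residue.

Radius of convergence at 0: 5/4.
At 5/4: a pole of order 1; residue -10745/1368.

Denominator factor (κ - 5/4): pole of order 1 at 5/4, modulus 5/4.
The radius of convergence is the smallest modulus among the singular points: 5/4.
At the order-1 pole 5/4 set g(κ) = (κ - (5/4))*f(κ) = -6*κ**2/19 + κ/9 - 15/2.
Simple pole: residue = g(a) at a = 5/4, which is -10745/1368.


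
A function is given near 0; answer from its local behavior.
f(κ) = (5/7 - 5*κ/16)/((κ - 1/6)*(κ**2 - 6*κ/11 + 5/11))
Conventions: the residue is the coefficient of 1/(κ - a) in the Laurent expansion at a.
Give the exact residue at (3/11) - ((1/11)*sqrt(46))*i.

The residue is (-2937/3472) - ((363/22816)*sqrt(46))*i.

The factor κ**2 - 6*κ/11 + 5/11 splits as (κ - a)(κ - a') with a = (3/11) - ((1/11)*sqrt(46))*i, a' = (3/11) + ((1/11)*sqrt(46))*i. At the order-1 pole a set g(κ) = (κ - a)*f(κ) = [(5/7 - 5*κ/16)/(κ - 1/6)] / (κ - a').
Simple pole: residue = g(a) at a = (3/11) - ((1/11)*sqrt(46))*i, which is (-2937/3472) - ((363/22816)*sqrt(46))*i.


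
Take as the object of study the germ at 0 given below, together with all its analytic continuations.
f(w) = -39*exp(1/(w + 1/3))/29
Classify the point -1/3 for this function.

The point is an essential singularity.

The exponent 1/(w - (-1/3)) has a pole at -1/3, so exp(1/(w - (-1/3))) takes every nonzero value near it: an essential singularity (not a pole of any order).


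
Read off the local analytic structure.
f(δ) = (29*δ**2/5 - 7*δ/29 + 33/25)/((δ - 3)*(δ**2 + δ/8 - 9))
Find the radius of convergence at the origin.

Denominator factor (δ**2 + δ/8 - 9): discriminant 2305/64, real irrational roots -1/16 + (1/16)*sqrt(2305) and -1/16 - (1/16)*sqrt(2305); poles of order 1, moduli -1/16 + (1/16)*sqrt(2305) and 1/16 + (1/16)*sqrt(2305).
Denominator factor (δ - 3): pole of order 1 at 3, modulus 3.
The radius of convergence is the smallest modulus among the singular points: -1/16 + (1/16)*sqrt(2305).

The radius of convergence is -1/16 + (1/16)*sqrt(2305).


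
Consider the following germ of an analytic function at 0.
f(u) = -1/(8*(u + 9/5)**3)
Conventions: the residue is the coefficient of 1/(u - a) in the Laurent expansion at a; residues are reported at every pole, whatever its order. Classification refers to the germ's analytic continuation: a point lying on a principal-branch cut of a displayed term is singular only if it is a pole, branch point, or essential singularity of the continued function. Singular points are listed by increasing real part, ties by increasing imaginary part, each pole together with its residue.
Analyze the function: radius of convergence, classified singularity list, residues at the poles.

Denominator factor (u + 9/5)^3: pole of order 3 at -9/5, modulus 9/5.
The radius of convergence is the smallest modulus among the singular points: 9/5.
At the order-3 pole -9/5 set g(u) = (u - (-9/5))^3*f(u) = -1/8.
Order-3 pole: residue = g''(a)/2; g''(-9/5) = 0, so the residue is 0.

Radius of convergence at 0: 9/5.
At -9/5: a pole of order 3; residue 0.


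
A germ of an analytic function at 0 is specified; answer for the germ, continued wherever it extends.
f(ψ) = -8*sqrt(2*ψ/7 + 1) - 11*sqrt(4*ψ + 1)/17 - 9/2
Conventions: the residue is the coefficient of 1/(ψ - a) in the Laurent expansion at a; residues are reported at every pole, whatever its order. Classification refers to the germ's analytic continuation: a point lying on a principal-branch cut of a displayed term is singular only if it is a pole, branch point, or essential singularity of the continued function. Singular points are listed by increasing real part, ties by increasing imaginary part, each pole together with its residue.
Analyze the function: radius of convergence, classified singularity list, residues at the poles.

Radius of convergence at 0: 1/4.
At -7/2: an algebraic (square-root) branch point.
At -1/4: an algebraic (square-root) branch point.

Branch term (-11/17)*sqrt(1 - ψ/(-1/4)): its argument vanishes at ψ = -1/4, a square-root branch point, modulus 1/4.
Branch term (-8)*sqrt(1 - ψ/(-7/2)): its argument vanishes at ψ = -7/2, a square-root branch point, modulus 7/2.
The radius of convergence is the smallest modulus among the singular points: 1/4.
List the singular points by increasing real part (a conjugate pair: the negative imaginary part first).


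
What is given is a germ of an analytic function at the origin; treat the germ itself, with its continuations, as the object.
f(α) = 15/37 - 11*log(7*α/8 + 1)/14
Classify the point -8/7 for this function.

The point is a logarithmic branch point.

The term (-11/14)*log(1 - α/(-8/7)) has argument 1 - -8/7/(-8/7) = 0 at -8/7: a logarithmic (infinitely-sheeted) branch point; the remaining terms are analytic or single-valued there.


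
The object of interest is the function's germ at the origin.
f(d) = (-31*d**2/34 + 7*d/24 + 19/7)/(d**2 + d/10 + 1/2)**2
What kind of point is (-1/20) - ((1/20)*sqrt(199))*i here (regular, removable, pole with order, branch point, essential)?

The point is a pole of order 2.

The denominator factor d**2 + d/10 + 1/2 vanishes at (-1/20) - ((1/20)*sqrt(199))*i and appears to the power 2; the numerator there equals (899933/285600) - ((781/40800)*sqrt(199))*i, nonzero, and no other factor vanishes.
Hence a pole whose order is the multiplicity, 2.


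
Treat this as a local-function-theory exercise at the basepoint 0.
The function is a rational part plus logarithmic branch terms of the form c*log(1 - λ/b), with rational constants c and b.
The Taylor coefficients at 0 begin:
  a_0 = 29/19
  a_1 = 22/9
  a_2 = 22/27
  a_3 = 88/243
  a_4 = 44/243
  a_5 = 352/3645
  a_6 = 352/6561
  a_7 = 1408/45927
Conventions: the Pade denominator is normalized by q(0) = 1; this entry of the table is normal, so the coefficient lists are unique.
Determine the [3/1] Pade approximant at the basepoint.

Taylor coefficients needed (read off): a_0 = 29/19, a_1 = 22/9, a_2 = 22/27, a_3 = 88/243, a_4 = 44/243.
Write the denominator as Q(λ) = 1 + q1*λ. Requiring Q*f - P = O(λ^5) with deg P <= 3 kills the coefficients of λ^4..λ^4 in Q*f:
  λ^4: a_4 + q1*a_3 = 0, i.e. 44/243 + (88/243)*q1 = 0.
Solving this linear system: q1 = -1/2.
The numerator is Q*f truncated at degree 3: P0 = a_0 = 29/19; P1 = a_1 + q1*a_0 = 575/342; P2 = a_2 + q1*a_1 = -11/27; P3 = a_3 + q1*a_2 = -11/243.

The Pade approximant has numerator coefficients [29/19, 575/342, -11/27, -11/243]; denominator coefficients [1, -1/2].


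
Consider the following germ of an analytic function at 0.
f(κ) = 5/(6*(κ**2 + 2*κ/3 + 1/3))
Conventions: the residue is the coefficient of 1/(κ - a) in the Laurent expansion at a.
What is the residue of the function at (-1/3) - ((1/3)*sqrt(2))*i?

The residue is ((5/8)*sqrt(2))*i.

The factor κ**2 + 2*κ/3 + 1/3 splits as (κ - a)(κ - a') with a = (-1/3) - ((1/3)*sqrt(2))*i, a' = (-1/3) + ((1/3)*sqrt(2))*i. At the order-1 pole a set g(κ) = (κ - a)*f(κ) = [5/6] / (κ - a').
Simple pole: residue = g(a) at a = (-1/3) - ((1/3)*sqrt(2))*i, which is ((5/8)*sqrt(2))*i.


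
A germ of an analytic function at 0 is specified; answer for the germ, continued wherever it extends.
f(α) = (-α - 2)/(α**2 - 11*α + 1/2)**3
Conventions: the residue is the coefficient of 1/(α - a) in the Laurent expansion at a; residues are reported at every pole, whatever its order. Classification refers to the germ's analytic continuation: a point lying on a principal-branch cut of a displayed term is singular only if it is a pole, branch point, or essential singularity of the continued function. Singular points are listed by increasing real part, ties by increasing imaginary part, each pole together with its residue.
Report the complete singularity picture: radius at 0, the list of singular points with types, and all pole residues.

Radius of convergence at 0: 11/2 - (1/2)*sqrt(119).
At 11/2 - (1/2)*sqrt(119): a pole of order 3; residue (45/1685159)*sqrt(119).
At 11/2 + (1/2)*sqrt(119): a pole of order 3; residue -(45/1685159)*sqrt(119).

Denominator factor (α**2 - 11*α + 1/2)^3: discriminant 119, real irrational roots 11/2 + (1/2)*sqrt(119) and 11/2 - (1/2)*sqrt(119); poles of order 3, moduli 11/2 + (1/2)*sqrt(119) and 11/2 - (1/2)*sqrt(119).
The radius of convergence is the smallest modulus among the singular points: 11/2 - (1/2)*sqrt(119).
The factor α**2 - 11*α + 1/2 splits as (α - a)(α - a') with a = 11/2 - (1/2)*sqrt(119), a' = 11/2 + (1/2)*sqrt(119). At the order-3 pole a set g(α) = (α - a)^3*f(α) = [-α - 2] / (α - a')^3.
Order-3 pole: residue = g''(a)/2; g''(11/2 - (1/2)*sqrt(119)) = (90/1685159)*sqrt(119), so the residue is (45/1685159)*sqrt(119).
The factor α**2 - 11*α + 1/2 splits as (α - a)(α - a') with a = 11/2 + (1/2)*sqrt(119), a' = 11/2 - (1/2)*sqrt(119). At the order-3 pole a set g(α) = (α - a)^3*f(α) = [-α - 2] / (α - a')^3.
Order-3 pole: residue = g''(a)/2; g''(11/2 + (1/2)*sqrt(119)) = -(90/1685159)*sqrt(119), so the residue is -(45/1685159)*sqrt(119).
List the singular points by increasing real part (a conjugate pair: the negative imaginary part first).


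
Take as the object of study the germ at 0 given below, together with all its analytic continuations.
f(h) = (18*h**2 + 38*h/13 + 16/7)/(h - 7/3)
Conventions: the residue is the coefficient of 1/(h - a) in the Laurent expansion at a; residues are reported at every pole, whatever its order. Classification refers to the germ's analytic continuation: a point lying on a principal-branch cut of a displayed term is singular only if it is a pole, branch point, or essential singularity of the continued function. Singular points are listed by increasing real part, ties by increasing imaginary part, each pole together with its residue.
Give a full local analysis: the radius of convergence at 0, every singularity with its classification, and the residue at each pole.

Denominator factor (h - 7/3): pole of order 1 at 7/3, modulus 7/3.
The radius of convergence is the smallest modulus among the singular points: 7/3.
At the order-1 pole 7/3 set g(h) = (h - (7/3))*f(h) = 18*h**2 + 38*h/13 + 16/7.
Simple pole: residue = g(a) at a = 7/3, which is 29240/273.

Radius of convergence at 0: 7/3.
At 7/3: a pole of order 1; residue 29240/273.


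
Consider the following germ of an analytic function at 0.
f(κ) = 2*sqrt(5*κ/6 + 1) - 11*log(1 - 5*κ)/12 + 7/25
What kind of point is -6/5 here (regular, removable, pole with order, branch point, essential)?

The term (2)*sqrt(1 - κ/(-6/5)) has argument 1 - -6/5/(-6/5) = 0 at -6/5: a square-root (algebraic, two-sheeted) branch point; the remaining terms are analytic or single-valued there.

The point is an algebraic (square-root) branch point.


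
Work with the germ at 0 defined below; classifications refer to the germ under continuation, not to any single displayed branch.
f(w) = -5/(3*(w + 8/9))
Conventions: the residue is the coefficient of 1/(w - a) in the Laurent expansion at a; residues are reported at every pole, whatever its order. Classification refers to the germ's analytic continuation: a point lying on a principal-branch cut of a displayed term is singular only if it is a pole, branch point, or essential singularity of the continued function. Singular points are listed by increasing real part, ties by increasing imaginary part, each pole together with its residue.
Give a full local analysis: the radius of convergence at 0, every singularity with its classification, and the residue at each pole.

Radius of convergence at 0: 8/9.
At -8/9: a pole of order 1; residue -5/3.

Denominator factor (w + 8/9): pole of order 1 at -8/9, modulus 8/9.
The radius of convergence is the smallest modulus among the singular points: 8/9.
At the order-1 pole -8/9 set g(w) = (w - (-8/9))*f(w) = -5/3.
Simple pole: residue = g(a) at a = -8/9, which is -5/3.


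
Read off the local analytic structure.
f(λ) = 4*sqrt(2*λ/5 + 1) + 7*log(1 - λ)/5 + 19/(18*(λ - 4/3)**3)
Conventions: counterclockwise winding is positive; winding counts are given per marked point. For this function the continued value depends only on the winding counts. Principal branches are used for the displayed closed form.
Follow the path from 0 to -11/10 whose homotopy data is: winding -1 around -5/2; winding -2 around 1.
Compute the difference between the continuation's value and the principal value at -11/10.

Continued minus principal equals (-(8/5)*sqrt(14)) - ((28/5)*pi)*i.

The rational part is single-valued and drops out of the difference; each branch term changes only by its own monodromy.
(7/5)*log(1 - λ/(1)): each positive loop around 1 adds 2*pi*i to the log, so winding -2 contributes (7/5)*(-2)*2*pi*i = -(28/5)*pi*i.
(4)*sqrt(1 - λ/(-5/2)): winding -1 is odd, the square root flips sign, contributing -2*(4)*sqrt(1 - (-11/10)/(-5/2)) = -2*(4)*sqrt(14/25) = -(8/5)*sqrt(14).
Summing the contributions at λ = -11/10 gives (-(8/5)*sqrt(14)) - ((28/5)*pi)*i.


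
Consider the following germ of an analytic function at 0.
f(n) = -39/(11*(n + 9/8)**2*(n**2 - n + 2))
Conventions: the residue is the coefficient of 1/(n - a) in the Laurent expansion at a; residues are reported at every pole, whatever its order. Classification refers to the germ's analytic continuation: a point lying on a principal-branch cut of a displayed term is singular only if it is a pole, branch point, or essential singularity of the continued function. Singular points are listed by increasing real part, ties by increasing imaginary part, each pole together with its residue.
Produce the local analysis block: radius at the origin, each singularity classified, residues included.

Denominator factor (n + 9/8)^2: pole of order 2 at -9/8, modulus 9/8.
Denominator factor (n**2 - n + 2): discriminant -7, complex-conjugate roots (1/2) + ((1/2)*sqrt(7))*i and (1/2) - ((1/2)*sqrt(7))*i; poles of order 1, moduli sqrt(2) and sqrt(2).
The radius of convergence is the smallest modulus among the singular points: 9/8.
At the order-2 pole -9/8 set g(n) = (n - (-9/8))^2*f(n) = -39/(11*(n**2 - n + 2)).
Order-2 pole: residue = g'(a); g'(-9/8) = -519168/868571, so the residue is -519168/868571.
The factor n**2 - n + 2 splits as (n - a)(n - a') with a = (1/2) - ((1/2)*sqrt(7))*i, a' = (1/2) + ((1/2)*sqrt(7))*i. At the order-1 pole a set g(n) = (n - a)*f(n) = [-39/(11*(n + 9/8)**2)] / (n - a').
Simple pole: residue = g(a) at a = (1/2) - ((1/2)*sqrt(7))*i, which is (259584/868571) - ((142272/6079997)*sqrt(7))*i.
The factor n**2 - n + 2 splits as (n - a)(n - a') with a = (1/2) + ((1/2)*sqrt(7))*i, a' = (1/2) - ((1/2)*sqrt(7))*i. At the order-1 pole a set g(n) = (n - a)*f(n) = [-39/(11*(n + 9/8)**2)] / (n - a').
Simple pole: residue = g(a) at a = (1/2) + ((1/2)*sqrt(7))*i, which is (259584/868571) + ((142272/6079997)*sqrt(7))*i.
List the singular points by increasing real part (a conjugate pair: the negative imaginary part first).

Radius of convergence at 0: 9/8.
At -9/8: a pole of order 2; residue -519168/868571.
At (1/2) - ((1/2)*sqrt(7))*i: a pole of order 1; residue (259584/868571) - ((142272/6079997)*sqrt(7))*i.
At (1/2) + ((1/2)*sqrt(7))*i: a pole of order 1; residue (259584/868571) + ((142272/6079997)*sqrt(7))*i.


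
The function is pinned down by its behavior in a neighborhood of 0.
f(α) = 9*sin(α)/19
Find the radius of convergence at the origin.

The radius of convergence is infinite.

The factor sin(α) is entire and contributes no finite singular point.
The polynomial part has no poles.
No finite singular points: the Taylor series at 0 converges everywhere.


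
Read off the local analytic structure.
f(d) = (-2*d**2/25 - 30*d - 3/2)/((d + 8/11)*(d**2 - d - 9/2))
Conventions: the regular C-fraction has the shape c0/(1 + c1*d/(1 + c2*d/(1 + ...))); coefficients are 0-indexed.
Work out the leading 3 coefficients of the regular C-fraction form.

Taylor coefficients (expand at 0): a_0 = 11/24, a_1 = 14575/1728, a_2 = -41945893/3110400.
c0 = a_0 = 11/24. Peel one level at a time: if S = 1 + c*d/S' with S'(0) = 1, then c is the d-coefficient of S and S' = c*d/(S - 1).
S_1 = c0/f = 1 + (-1325/72)*d + (331277/900)*d^2 + ...; c1 = -1325/72.
S_2 = c1*d/(S_1 - 1) = 1 + (662554/33125)*d + ...; c2 = 662554/33125.

The regular C-fraction coefficients are [11/24, -1325/72, 662554/33125].


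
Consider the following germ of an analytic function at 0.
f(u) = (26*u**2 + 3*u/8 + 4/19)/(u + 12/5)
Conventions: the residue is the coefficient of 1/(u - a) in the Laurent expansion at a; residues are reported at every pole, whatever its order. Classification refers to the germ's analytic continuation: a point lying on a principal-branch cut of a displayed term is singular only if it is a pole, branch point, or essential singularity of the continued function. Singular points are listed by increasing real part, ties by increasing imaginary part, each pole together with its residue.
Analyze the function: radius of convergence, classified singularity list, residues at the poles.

Radius of convergence at 0: 12/5.
At -12/5: a pole of order 1; residue 141617/950.

Denominator factor (u + 12/5): pole of order 1 at -12/5, modulus 12/5.
The radius of convergence is the smallest modulus among the singular points: 12/5.
At the order-1 pole -12/5 set g(u) = (u - (-12/5))*f(u) = 26*u**2 + 3*u/8 + 4/19.
Simple pole: residue = g(a) at a = -12/5, which is 141617/950.


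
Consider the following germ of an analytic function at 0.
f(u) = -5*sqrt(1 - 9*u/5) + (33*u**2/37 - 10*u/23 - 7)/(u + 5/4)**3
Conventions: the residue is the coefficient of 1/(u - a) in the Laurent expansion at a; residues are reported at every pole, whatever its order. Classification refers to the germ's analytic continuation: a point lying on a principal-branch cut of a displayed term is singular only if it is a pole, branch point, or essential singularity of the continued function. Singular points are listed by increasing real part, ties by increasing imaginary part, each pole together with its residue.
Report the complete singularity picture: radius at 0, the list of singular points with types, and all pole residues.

Radius of convergence at 0: 5/9.
At -5/4: a pole of order 3; residue 33/37.
At 5/9: an algebraic (square-root) branch point.

Denominator factor (u + 5/4)^3: pole of order 3 at -5/4, modulus 5/4.
Branch term (-5)*sqrt(1 - u/(5/9)): its argument vanishes at u = 5/9, a square-root branch point, modulus 5/9.
The radius of convergence is the smallest modulus among the singular points: 5/9.
The branch term is analytic at -5/4 and contributes nothing to the residue; only the rational part matters.
At the order-3 pole -5/4 set g(u) = (u - (-5/4))^3*(rational part) = 33*u**2/37 - 10*u/23 - 7.
Order-3 pole: residue = g''(a)/2; g''(-5/4) = 66/37, so the residue is 33/37.
List the singular points by increasing real part (a conjugate pair: the negative imaginary part first).


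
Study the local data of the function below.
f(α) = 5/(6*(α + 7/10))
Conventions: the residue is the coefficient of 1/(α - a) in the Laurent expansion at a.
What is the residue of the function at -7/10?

The residue is 5/6.

At the order-1 pole -7/10 set g(α) = (α - (-7/10))*f(α) = 5/6.
Simple pole: residue = g(a) at a = -7/10, which is 5/6.


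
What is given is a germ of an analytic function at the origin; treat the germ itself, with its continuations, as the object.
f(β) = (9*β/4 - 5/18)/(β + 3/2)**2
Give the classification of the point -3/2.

The denominator factor β + 3/2 vanishes at -3/2 and appears to the power 2; the numerator there equals -263/72, nonzero, and no other factor vanishes.
Hence a pole whose order is the multiplicity, 2.

The point is a pole of order 2.


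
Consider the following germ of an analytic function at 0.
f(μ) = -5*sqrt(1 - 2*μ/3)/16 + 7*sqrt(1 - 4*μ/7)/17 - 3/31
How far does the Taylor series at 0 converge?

The radius of convergence is 3/2.

Branch term (-5/16)*sqrt(1 - μ/(3/2)): its argument vanishes at μ = 3/2, a square-root branch point, modulus 3/2.
Branch term (7/17)*sqrt(1 - μ/(7/4)): its argument vanishes at μ = 7/4, a square-root branch point, modulus 7/4.
The radius of convergence is the smallest modulus among the singular points: 3/2.


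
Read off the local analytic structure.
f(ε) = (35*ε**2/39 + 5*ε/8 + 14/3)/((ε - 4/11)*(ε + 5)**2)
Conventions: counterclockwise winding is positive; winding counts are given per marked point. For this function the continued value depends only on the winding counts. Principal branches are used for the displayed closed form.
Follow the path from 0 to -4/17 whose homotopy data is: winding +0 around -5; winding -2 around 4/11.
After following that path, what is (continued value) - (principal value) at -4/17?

The function is rational, hence single-valued: continuing it around any pole returns the same value, so the difference is 0.

Continued minus principal equals 0.


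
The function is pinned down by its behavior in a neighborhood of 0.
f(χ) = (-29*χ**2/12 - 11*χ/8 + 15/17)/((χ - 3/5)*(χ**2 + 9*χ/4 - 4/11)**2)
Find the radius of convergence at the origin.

The radius of convergence is -9/8 + (1/88)*sqrt(12617).

Denominator factor (χ**2 + 9*χ/4 - 4/11)^2: discriminant 1147/176, real irrational roots -9/8 + (1/88)*sqrt(12617) and -9/8 - (1/88)*sqrt(12617); poles of order 2, moduli -9/8 + (1/88)*sqrt(12617) and 9/8 + (1/88)*sqrt(12617).
Denominator factor (χ - 3/5): pole of order 1 at 3/5, modulus 3/5.
The radius of convergence is the smallest modulus among the singular points: -9/8 + (1/88)*sqrt(12617).


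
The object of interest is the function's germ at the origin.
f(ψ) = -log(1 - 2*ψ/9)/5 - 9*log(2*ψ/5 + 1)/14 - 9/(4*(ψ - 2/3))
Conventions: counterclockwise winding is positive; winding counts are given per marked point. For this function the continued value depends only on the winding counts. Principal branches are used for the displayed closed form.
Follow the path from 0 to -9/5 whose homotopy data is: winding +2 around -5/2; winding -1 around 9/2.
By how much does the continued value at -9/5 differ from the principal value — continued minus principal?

Continued minus principal equals -(76/35)*pi*i.

The rational part is single-valued and drops out of the difference; each branch term changes only by its own monodromy.
(-1/5)*log(1 - ψ/(9/2)): each positive loop around 9/2 adds 2*pi*i to the log, so winding -1 contributes (-1/5)*(-1)*2*pi*i = (2/5)*pi*i.
(-9/14)*log(1 - ψ/(-5/2)): each positive loop around -5/2 adds 2*pi*i to the log, so winding +2 contributes (-9/14)*(2)*2*pi*i = -(18/7)*pi*i.
Summing the contributions at ψ = -9/5 gives -(76/35)*pi*i.


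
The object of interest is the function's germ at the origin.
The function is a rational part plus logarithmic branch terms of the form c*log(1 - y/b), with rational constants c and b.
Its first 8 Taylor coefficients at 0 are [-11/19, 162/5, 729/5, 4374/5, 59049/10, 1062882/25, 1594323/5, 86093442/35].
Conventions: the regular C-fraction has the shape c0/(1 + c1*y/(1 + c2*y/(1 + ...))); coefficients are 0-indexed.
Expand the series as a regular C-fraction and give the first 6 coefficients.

The regular C-fraction coefficients are [-11/19, 3078/55, -6651/110, -165/1478, -3243/739, -6651/5405].

Taylor coefficients (read off): a_0 = -11/19, a_1 = 162/5, a_2 = 729/5, a_3 = 4374/5, a_4 = 59049/10, a_5 = 1062882/25.
c0 = a_0 = -11/19. Peel one level at a time: if S = 1 + c*y/S' with S'(0) = 1, then c is the y-coefficient of S and S' = c*y/(S - 1).
S_1 = c0/f = 1 + (3078/55)*y + (10235889/3025)*y^2 + ...; c1 = 3078/55.
S_2 = c1*y/(S_1 - 1) = 1 + (-6651/110)*y + (-27/4)*y^2 + ...; c2 = -6651/110.
S_3 = c2*y/(S_2 - 1) = 1 + (-165/1478)*y + (-535095/1092242)*y^2 + ...; c3 = -165/1478.
S_4 = c3*y/(S_3 - 1) = 1 + (-3243/739)*y + (-27/5)*y^2 + ...; c4 = -3243/739.
S_5 = c4*y/(S_4 - 1) = 1 + (-6651/5405)*y + ...; c5 = -6651/5405.


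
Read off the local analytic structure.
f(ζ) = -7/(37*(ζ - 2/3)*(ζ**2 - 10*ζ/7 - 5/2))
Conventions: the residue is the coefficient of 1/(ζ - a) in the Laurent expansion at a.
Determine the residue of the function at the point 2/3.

The residue is 882/14023.

At the order-1 pole 2/3 set g(ζ) = (ζ - (2/3))*f(ζ) = -7/(37*(ζ**2 - 10*ζ/7 - 5/2)).
Simple pole: residue = g(a) at a = 2/3, which is 882/14023.


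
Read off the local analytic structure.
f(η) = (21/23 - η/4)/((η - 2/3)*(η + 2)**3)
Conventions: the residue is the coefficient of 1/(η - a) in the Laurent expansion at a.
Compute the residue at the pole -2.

At the order-3 pole -2 set g(η) = (η - (-2))^3*f(η) = (21/23 - η/4)/(η - 2/3).
Order-3 pole: residue = g''(a)/2; g''(-2) = -927/11776, so the residue is -927/23552.

The residue is -927/23552.


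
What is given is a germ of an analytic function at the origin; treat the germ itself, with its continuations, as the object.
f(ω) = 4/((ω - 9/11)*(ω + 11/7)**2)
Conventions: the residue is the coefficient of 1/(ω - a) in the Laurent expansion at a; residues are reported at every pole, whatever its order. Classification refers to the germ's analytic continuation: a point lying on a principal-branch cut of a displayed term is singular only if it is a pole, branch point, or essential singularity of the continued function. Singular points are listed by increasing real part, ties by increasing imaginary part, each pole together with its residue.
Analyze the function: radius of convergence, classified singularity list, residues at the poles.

Radius of convergence at 0: 9/11.
At -11/7: a pole of order 2; residue -5929/8464.
At 9/11: a pole of order 1; residue 5929/8464.

Denominator factor (ω - 9/11): pole of order 1 at 9/11, modulus 9/11.
Denominator factor (ω + 11/7)^2: pole of order 2 at -11/7, modulus 11/7.
The radius of convergence is the smallest modulus among the singular points: 9/11.
At the order-2 pole -11/7 set g(ω) = (ω - (-11/7))^2*f(ω) = 4/(ω - 9/11).
Order-2 pole: residue = g'(a); g'(-11/7) = -5929/8464, so the residue is -5929/8464.
At the order-1 pole 9/11 set g(ω) = (ω - (9/11))*f(ω) = 4/(ω + 11/7)**2.
Simple pole: residue = g(a) at a = 9/11, which is 5929/8464.
List the singular points by increasing real part (a conjugate pair: the negative imaginary part first).


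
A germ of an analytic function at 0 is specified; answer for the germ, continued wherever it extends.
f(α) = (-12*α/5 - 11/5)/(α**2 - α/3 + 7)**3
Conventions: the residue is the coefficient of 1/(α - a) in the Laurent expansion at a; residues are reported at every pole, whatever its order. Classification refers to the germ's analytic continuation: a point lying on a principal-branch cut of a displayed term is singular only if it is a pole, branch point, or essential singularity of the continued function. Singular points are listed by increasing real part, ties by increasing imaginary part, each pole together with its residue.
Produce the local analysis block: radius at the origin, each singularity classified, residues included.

Denominator factor (α**2 - α/3 + 7)^3: discriminant -251/9, complex-conjugate roots (1/6) + ((1/6)*sqrt(251))*i and (1/6) - ((1/6)*sqrt(251))*i; poles of order 3, moduli sqrt(7) and sqrt(7).
The radius of convergence is the smallest modulus among the singular points: sqrt(7).
The factor α**2 - α/3 + 7 splits as (α - a)(α - a') with a = (1/6) - ((1/6)*sqrt(251))*i, a' = (1/6) + ((1/6)*sqrt(251))*i. At the order-3 pole a set g(α) = (α - a)^3*f(α) = [-12*α/5 - 11/5] / (α - a')^3.
Order-3 pole: residue = g''(a)/2; g''((1/6) - ((1/6)*sqrt(251))*i) = -((37908/79066255)*sqrt(251))*i, so the residue is -((18954/79066255)*sqrt(251))*i.
The factor α**2 - α/3 + 7 splits as (α - a)(α - a') with a = (1/6) + ((1/6)*sqrt(251))*i, a' = (1/6) - ((1/6)*sqrt(251))*i. At the order-3 pole a set g(α) = (α - a)^3*f(α) = [-12*α/5 - 11/5] / (α - a')^3.
Order-3 pole: residue = g''(a)/2; g''((1/6) + ((1/6)*sqrt(251))*i) = ((37908/79066255)*sqrt(251))*i, so the residue is ((18954/79066255)*sqrt(251))*i.
List the singular points by increasing real part (a conjugate pair: the negative imaginary part first).

Radius of convergence at 0: sqrt(7).
At (1/6) - ((1/6)*sqrt(251))*i: a pole of order 3; residue -((18954/79066255)*sqrt(251))*i.
At (1/6) + ((1/6)*sqrt(251))*i: a pole of order 3; residue ((18954/79066255)*sqrt(251))*i.


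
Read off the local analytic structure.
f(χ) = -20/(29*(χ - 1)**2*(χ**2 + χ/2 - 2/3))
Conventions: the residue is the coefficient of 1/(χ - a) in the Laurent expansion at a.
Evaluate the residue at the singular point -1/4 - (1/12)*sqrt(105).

The factor χ**2 + χ/2 - 2/3 splits as (χ - a)(χ - a') with a = -1/4 - (1/12)*sqrt(105), a' = -1/4 + (1/12)*sqrt(105). At the order-1 pole a set g(χ) = (χ - a)*f(χ) = [-20/(29*(χ - 1)**2)] / (χ - a').
Simple pole: residue = g(a) at a = -1/4 - (1/12)*sqrt(105), which is -36/29 + (132/1015)*sqrt(105).

The residue is -36/29 + (132/1015)*sqrt(105).


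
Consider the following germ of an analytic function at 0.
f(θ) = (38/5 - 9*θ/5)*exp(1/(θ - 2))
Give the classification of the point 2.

The point is an essential singularity.

The exponent 1/(θ - (2)) has a pole at 2, so exp(1/(θ - (2))) takes every nonzero value near it: an essential singularity (not a pole of any order).
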